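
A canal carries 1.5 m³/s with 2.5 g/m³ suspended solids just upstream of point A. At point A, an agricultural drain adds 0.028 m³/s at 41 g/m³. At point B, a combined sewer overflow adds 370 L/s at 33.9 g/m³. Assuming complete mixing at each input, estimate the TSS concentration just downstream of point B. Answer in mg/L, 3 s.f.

After input A: C = (1.5·2.5 + 0.028·41) / 1.528 = 3.205 mg/L.
370 L/s = 0.37 m³/s.
After input B: C = (1.528·3.205 + 0.37·33.9) / 1.898 = 9.189 mg/L.

9.19 mg/L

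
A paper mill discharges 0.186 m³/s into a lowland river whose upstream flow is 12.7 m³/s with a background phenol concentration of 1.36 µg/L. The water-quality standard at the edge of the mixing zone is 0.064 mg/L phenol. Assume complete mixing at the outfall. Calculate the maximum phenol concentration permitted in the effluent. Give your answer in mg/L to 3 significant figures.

4.34 mg/L

1.36 µg/L = 0.00136 mg/L.
Mass balance: 0.064·12.89 = 0.186·Cₑ + 12.7·0.00136.
Cₑ = (0.8247 − 0.01727) / 0.186 = 4.341 mg/L.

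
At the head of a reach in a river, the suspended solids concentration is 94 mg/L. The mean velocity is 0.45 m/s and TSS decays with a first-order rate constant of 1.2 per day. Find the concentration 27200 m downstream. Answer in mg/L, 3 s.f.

Travel time t = 27200 m / 0.45 m/s = 2.72e+04/0.45 = 6.044e+04 s = 0.6996 d.
First-order decay: C = 94·exp(−1.2·0.6996) = 94·0.4319 = 40.6 mg/L.

40.6 mg/L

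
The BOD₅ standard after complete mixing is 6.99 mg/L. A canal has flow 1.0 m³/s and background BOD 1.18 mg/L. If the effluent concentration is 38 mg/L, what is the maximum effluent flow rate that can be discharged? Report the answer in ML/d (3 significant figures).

16.2 ML/d

Mass balance at complete mixing: C_std·(Q_w + Q_r) = Q_w·C_e + Q_r·C_b.
Rearranging, Q_w = Q_r·(C_std − C_b)/(C_e − C_std) = 1.0·(6.99 − 1.18) / (38 − 6.99) = 0.1874 m³/s.
= 16.19 ML/d.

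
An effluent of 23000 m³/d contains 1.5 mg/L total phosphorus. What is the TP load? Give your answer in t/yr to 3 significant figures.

23000 m³/d = 0.2662 m³/s.
Mass flux = Q·C = 0.2662 m³/s × 1.5 g/m³ = 0.3993 g/s.
= 0.3993 g/s × 31.56 = 12.6 t/yr.

12.6 t/yr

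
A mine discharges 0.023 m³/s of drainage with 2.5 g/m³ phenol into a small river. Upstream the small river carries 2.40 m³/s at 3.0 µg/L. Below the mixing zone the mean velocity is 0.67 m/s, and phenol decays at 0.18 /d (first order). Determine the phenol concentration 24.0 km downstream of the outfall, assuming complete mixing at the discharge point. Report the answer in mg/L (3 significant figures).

3.0 µg/L = 0.003 mg/L.
After complete mixing, C₀ = (0.023·2.5 + 2.4·0.003) / 2.423 = 0.0267 mg/L.
Travel time t = 2.4e+04 m / 0.67 m/s = 3.582e+04 s = 0.4146 d.
C = 0.0267·exp(−0.18·0.4146) = 0.0267·0.9281 = 0.02478 mg/L.

0.0248 mg/L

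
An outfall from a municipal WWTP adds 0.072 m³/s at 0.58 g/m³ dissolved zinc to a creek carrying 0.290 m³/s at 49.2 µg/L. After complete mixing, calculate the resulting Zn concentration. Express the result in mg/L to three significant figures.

0.155 mg/L

49.2 µg/L = 0.0492 mg/L.
By mass balance at complete mixing, C = (0.072·0.58 + 0.29·0.0492) / (0.072 + 0.29) = 0.05603/0.362 = 0.1548 mg/L.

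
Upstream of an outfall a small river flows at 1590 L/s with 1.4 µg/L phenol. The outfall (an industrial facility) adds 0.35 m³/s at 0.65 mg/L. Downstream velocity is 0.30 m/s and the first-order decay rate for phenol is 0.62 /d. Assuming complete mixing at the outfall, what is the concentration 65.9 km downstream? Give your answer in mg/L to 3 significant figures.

1590 L/s = 1.59 m³/s.
1.4 µg/L = 0.0014 mg/L.
After complete mixing, C₀ = (0.35·0.65 + 1.59·0.0014) / 1.94 = 0.1184 mg/L.
Travel time t = 6.59e+04 m / 0.30 m/s = 2.197e+05 s = 2.542 d.
C = 0.1184·exp(−0.62·2.542) = 0.1184·0.2067 = 0.02448 mg/L.

0.0245 mg/L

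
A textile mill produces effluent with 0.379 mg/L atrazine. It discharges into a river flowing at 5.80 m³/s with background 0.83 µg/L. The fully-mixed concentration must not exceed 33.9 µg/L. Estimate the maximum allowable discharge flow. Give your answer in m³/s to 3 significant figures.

0.83 µg/L = 0.00083 mg/L.
33.9 µg/L = 0.0339 mg/L.
Mass balance at complete mixing: C_std·(Q_w + Q_r) = Q_w·C_e + Q_r·C_b.
Rearranging, Q_w = Q_r·(C_std − C_b)/(C_e − C_std) = 5.80·(0.0339 − 0.00083) / (0.379 − 0.0339) = 0.5558 m³/s.

0.556 m³/s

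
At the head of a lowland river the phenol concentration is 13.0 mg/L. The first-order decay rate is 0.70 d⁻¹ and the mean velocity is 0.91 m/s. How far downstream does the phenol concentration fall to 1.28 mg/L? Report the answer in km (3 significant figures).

260 km

From C = C₀·e^(−kt), t = ln(C₀/C)/k = ln(13.0/1.28)/0.70 = 2.318/0.70 = 3.312 d.
Distance = v·t = 0.91 m/s × 2.861e+05 s = 2.604e+05 m = 260.4 km.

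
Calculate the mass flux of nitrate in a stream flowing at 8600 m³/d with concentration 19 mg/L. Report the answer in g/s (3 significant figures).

1.89 g/s

8600 m³/d = 0.09954 m³/s.
Mass flux = Q·C = 0.09954 m³/s × 19 g/m³ = 1.891 g/s.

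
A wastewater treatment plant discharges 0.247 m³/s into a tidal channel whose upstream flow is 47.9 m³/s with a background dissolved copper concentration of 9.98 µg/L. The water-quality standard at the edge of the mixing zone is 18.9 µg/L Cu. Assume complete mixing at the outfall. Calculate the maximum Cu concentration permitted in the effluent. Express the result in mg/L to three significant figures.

9.98 µg/L = 0.00998 mg/L.
18.9 µg/L = 0.0189 mg/L.
Mass balance: 0.0189·48.15 = 0.247·Cₑ + 47.9·0.00998.
Cₑ = (0.91 − 0.478) / 0.247 = 1.749 mg/L.

1.75 mg/L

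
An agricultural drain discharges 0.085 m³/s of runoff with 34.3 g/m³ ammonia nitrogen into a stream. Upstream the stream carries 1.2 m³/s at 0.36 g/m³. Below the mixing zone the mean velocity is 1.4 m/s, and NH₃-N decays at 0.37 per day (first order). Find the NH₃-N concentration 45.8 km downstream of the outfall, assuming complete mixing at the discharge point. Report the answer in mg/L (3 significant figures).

2.26 mg/L

After complete mixing, C₀ = (0.085·34.3 + 1.2·0.36) / 1.285 = 2.605 mg/L.
Travel time t = 4.58e+04 m / 1.4 m/s = 3.271e+04 s = 0.3786 d.
C = 2.605·exp(−0.37·0.3786) = 2.605·0.8693 = 2.265 mg/L.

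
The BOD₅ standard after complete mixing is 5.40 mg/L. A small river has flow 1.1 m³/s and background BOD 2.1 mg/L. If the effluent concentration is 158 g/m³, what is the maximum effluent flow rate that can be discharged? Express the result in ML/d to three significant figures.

Mass balance at complete mixing: C_std·(Q_w + Q_r) = Q_w·C_e + Q_r·C_b.
Rearranging, Q_w = Q_r·(C_std − C_b)/(C_e − C_std) = 1.1·(5.4 − 2.1) / (158 − 5.4) = 0.02379 m³/s.
= 2.055 ML/d.

2.06 ML/d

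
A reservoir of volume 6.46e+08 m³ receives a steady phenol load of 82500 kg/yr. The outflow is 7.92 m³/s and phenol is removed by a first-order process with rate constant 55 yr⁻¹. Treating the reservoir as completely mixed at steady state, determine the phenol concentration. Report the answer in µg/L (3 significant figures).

Outflow Q = 7.92 m³/s × 3.156e+07 s/yr = 2.499e+08 m³/yr.
Steady-state CSTR mass balance: W = Q·C + k·V·C, so C = W/(Q + kV).
Q + kV = 2.499e+08 + 55·6.46e+08 = 3.578e+10 m³/yr.
C = 82500/3.578e+10 = 2.306e-06 kg/m³ = 0.002306 mg/L = 2.306 µg/L.

2.31 µg/L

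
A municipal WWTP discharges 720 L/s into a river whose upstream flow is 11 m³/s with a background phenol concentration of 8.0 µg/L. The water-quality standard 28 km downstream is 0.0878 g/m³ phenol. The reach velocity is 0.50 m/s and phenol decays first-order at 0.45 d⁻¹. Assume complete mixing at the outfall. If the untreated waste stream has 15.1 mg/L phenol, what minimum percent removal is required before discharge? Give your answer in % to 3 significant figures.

88.1 %

720 L/s = 0.72 m³/s.
8.0 µg/L = 0.008 mg/L.
Travel time to the compliance point: t = 2.8e+04/0.50 = 5.6e+04 s = 0.6481 d; decay factor exp(−0.45·0.6481) = 0.747.
So the concentration just after mixing may be at most 0.0878/0.747 = 0.1175 mg/L.
Mass balance: 0.1175·11.72 = 0.72·Cₑ + 11·0.008.
Cₑ = (1.377 − 0.088) / 0.72 = 1.791 mg/L.
Required removal = 1 − 1.791/15.1 = 88.14 %.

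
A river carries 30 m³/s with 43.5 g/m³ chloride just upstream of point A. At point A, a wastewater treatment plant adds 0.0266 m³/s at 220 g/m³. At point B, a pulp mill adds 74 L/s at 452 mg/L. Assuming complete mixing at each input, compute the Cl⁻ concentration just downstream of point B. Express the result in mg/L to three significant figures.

After input A: C = (30·43.5 + 0.0266·220) / 30.03 = 43.66 mg/L.
74 L/s = 0.074 m³/s.
After input B: C = (30.03·43.66 + 0.074·452) / 30.1 = 44.66 mg/L.

44.7 mg/L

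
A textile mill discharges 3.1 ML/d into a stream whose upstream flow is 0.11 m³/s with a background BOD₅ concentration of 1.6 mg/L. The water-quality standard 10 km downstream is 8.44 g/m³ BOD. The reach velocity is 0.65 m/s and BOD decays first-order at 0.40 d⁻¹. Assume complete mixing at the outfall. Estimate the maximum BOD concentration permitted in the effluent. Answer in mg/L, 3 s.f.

31.9 mg/L

3.1 ML/d = 0.03588 m³/s.
Travel time to the compliance point: t = 1e+04/0.65 = 1.538e+04 s = 0.1781 d; decay factor exp(−0.40·0.1781) = 0.9313.
So the concentration just after mixing may be at most 8.44/0.9313 = 9.063 mg/L.
Mass balance: 9.063·0.1459 = 0.03588·Cₑ + 0.11·1.6.
Cₑ = (1.322 − 0.176) / 0.03588 = 31.94 mg/L.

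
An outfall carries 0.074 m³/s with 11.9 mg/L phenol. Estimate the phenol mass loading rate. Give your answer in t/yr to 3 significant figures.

27.8 t/yr

Mass flux = Q·C = 0.074 m³/s × 11.9 g/m³ = 0.8806 g/s.
= 0.8806 g/s × 31.56 = 27.79 t/yr.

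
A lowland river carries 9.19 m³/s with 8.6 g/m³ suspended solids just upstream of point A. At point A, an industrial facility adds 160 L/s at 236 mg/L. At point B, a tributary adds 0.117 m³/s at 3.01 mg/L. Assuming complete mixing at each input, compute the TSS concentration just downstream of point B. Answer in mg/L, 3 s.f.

160 L/s = 0.16 m³/s.
After input A: C = (9.19·8.6 + 0.16·236) / 9.35 = 12.49 mg/L.
After input B: C = (9.35·12.49 + 0.117·3.01) / 9.467 = 12.37 mg/L.

12.4 mg/L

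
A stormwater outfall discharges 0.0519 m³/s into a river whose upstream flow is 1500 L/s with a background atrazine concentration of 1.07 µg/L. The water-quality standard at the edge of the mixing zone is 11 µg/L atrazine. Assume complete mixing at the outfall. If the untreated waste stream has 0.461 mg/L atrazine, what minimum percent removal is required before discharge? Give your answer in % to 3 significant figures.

1500 L/s = 1.5 m³/s.
1.07 µg/L = 0.00107 mg/L.
11 µg/L = 0.011 mg/L.
Mass balance: 0.011·1.552 = 0.0519·Cₑ + 1.5·0.00107.
Cₑ = (0.01707 − 0.001605) / 0.0519 = 0.298 mg/L.
Required removal = 1 − 0.298/0.461 = 35.36 %.

35.4 %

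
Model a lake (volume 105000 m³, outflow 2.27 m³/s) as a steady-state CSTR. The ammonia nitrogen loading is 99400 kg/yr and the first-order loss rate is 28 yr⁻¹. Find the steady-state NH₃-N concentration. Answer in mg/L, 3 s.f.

Outflow Q = 2.27 m³/s × 3.156e+07 s/yr = 7.164e+07 m³/yr.
Steady-state CSTR mass balance: W = Q·C + k·V·C, so C = W/(Q + kV).
Q + kV = 7.164e+07 + 28·105000 = 7.458e+07 m³/yr.
C = 99400/7.458e+07 = 0.001333 kg/m³ = 1.333 mg/L.

1.33 mg/L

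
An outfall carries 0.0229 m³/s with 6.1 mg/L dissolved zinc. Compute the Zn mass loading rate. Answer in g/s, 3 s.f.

Mass flux = Q·C = 0.0229 m³/s × 6.1 g/m³ = 0.1397 g/s.

0.140 g/s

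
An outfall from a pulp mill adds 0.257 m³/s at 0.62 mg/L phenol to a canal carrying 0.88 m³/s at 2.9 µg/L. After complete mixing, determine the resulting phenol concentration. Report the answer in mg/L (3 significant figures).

0.142 mg/L

2.9 µg/L = 0.0029 mg/L.
Flow-weighted mixing gives C = (0.257·0.62 + 0.88·0.0029) / (0.257 + 0.88) = 0.1619/1.137 = 0.1424 mg/L.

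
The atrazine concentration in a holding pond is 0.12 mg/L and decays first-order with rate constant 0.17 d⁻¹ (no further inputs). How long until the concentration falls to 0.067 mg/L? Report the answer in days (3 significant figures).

t = ln(C₀/C)/k = ln(0.12/0.067)/0.17 = 0.5828/0.17 = 3.428 d.

3.43 d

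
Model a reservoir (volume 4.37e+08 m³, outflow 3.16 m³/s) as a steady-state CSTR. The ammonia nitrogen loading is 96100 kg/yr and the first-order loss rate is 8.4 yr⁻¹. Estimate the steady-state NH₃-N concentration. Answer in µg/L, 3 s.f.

Outflow Q = 3.16 m³/s × 3.156e+07 s/yr = 9.972e+07 m³/yr.
Steady-state CSTR mass balance: W = Q·C + k·V·C, so C = W/(Q + kV).
Q + kV = 9.972e+07 + 8.4·4.37e+08 = 3.771e+09 m³/yr.
C = 96100/3.771e+09 = 2.549e-05 kg/m³ = 0.02549 mg/L = 25.49 µg/L.

25.5 µg/L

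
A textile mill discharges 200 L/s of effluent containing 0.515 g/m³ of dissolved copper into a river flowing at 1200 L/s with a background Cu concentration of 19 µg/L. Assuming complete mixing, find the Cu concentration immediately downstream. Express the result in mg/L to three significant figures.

0.0899 mg/L

200 L/s = 0.2 m³/s.
1200 L/s = 1.2 m³/s.
19 µg/L = 0.019 mg/L.
By mass balance at complete mixing, C = (0.2·0.515 + 1.2·0.019) / (0.2 + 1.2) = 0.1258/1.4 = 0.08986 mg/L.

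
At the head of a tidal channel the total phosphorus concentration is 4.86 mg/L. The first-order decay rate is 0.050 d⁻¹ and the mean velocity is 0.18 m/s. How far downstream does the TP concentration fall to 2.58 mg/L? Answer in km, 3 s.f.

197 km

From C = C₀·e^(−kt), t = ln(C₀/C)/k = ln(4.86/2.58)/0.050 = 0.6332/0.050 = 12.66 d.
Distance = v·t = 0.18 m/s × 1.094e+06 s = 1.97e+05 m = 197 km.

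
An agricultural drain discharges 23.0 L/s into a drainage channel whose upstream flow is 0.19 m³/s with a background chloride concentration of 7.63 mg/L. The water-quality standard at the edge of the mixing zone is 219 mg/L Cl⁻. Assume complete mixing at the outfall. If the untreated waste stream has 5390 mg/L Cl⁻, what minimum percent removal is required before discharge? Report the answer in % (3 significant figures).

23.0 L/s = 0.023 m³/s.
Mass balance: 219·0.213 = 0.023·Cₑ + 0.19·7.63.
Cₑ = (46.65 − 1.45) / 0.023 = 1965 mg/L.
Required removal = 1 − 1965/5390 = 63.54 %.

63.5 %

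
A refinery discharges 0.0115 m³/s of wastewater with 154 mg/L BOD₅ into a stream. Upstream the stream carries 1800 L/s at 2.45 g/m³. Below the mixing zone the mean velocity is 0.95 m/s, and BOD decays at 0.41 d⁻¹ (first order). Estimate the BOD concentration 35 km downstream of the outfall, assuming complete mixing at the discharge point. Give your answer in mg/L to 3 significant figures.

2.86 mg/L

1800 L/s = 1.8 m³/s.
After complete mixing, C₀ = (0.0115·154 + 1.8·2.45) / 1.812 = 3.412 mg/L.
Travel time t = 3.5e+04 m / 0.95 m/s = 3.684e+04 s = 0.4264 d.
C = 3.412·exp(−0.41·0.4264) = 3.412·0.8396 = 2.865 mg/L.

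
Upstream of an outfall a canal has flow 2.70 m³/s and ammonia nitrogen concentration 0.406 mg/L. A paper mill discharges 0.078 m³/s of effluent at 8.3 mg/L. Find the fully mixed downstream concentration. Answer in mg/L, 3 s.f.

Flow-weighted mixing gives C = (0.078·8.3 + 2.7·0.406) / (0.078 + 2.7) = 1.744/2.778 = 0.6276 mg/L.

0.628 mg/L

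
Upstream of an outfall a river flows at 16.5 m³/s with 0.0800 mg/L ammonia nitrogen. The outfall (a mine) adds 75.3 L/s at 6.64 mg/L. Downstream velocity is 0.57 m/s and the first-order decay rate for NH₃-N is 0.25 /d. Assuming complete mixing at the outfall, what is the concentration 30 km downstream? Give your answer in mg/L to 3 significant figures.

0.0943 mg/L

75.3 L/s = 0.0753 m³/s.
After complete mixing, C₀ = (0.0753·6.64 + 16.5·0.08) / 16.58 = 0.1098 mg/L.
Travel time t = 3e+04 m / 0.57 m/s = 5.263e+04 s = 0.6092 d.
C = 0.1098·exp(−0.25·0.6092) = 0.1098·0.8587 = 0.09429 mg/L.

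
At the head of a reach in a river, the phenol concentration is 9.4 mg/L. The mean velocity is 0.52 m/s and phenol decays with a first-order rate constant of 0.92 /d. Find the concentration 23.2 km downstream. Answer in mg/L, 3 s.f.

Travel time t = 23.2 km / 0.52 m/s = 2.32e+04/0.52 = 4.462e+04 s = 0.5164 d.
First-order decay: C = 9.4·exp(−0.92·0.5164) = 9.4·0.6218 = 5.845 mg/L.

5.85 mg/L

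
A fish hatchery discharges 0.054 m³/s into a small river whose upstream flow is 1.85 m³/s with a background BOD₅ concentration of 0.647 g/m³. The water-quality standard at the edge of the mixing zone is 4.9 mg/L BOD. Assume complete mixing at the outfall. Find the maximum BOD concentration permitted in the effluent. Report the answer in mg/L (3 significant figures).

Mass balance: 4.9·1.904 = 0.054·Cₑ + 1.85·0.647.
Cₑ = (9.33 − 1.197) / 0.054 = 150.6 mg/L.

151 mg/L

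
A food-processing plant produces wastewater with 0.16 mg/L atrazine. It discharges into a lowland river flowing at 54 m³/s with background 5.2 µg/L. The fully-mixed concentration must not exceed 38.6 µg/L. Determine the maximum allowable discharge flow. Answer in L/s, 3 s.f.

14900 L/s

5.2 µg/L = 0.0052 mg/L.
38.6 µg/L = 0.0386 mg/L.
Mass balance at complete mixing: C_std·(Q_w + Q_r) = Q_w·C_e + Q_r·C_b.
Rearranging, Q_w = Q_r·(C_std − C_b)/(C_e − C_std) = 54·(0.0386 − 0.0052) / (0.16 − 0.0386) = 14.86 m³/s.
= 1.486e+04 L/s.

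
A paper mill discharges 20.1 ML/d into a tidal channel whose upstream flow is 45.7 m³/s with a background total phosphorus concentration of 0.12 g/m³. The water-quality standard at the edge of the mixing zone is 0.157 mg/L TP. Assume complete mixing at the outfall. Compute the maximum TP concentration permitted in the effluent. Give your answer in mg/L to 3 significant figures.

7.43 mg/L

20.1 ML/d = 0.2326 m³/s.
Mass balance: 0.157·45.93 = 0.2326·Cₑ + 45.7·0.12.
Cₑ = (7.211 − 5.484) / 0.2326 = 7.425 mg/L.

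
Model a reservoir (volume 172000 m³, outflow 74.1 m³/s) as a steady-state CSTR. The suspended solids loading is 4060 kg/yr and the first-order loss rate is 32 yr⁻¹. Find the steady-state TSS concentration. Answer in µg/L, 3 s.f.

Outflow Q = 74.1 m³/s × 3.156e+07 s/yr = 2.338e+09 m³/yr.
Steady-state CSTR mass balance: W = Q·C + k·V·C, so C = W/(Q + kV).
Q + kV = 2.338e+09 + 32·172000 = 2.344e+09 m³/yr.
C = 4060/2.344e+09 = 1.732e-06 kg/m³ = 0.001732 mg/L = 1.732 µg/L.

1.73 µg/L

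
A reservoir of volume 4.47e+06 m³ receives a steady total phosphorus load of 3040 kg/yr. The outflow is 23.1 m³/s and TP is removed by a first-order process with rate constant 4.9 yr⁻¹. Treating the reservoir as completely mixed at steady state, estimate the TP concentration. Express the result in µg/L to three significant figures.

Outflow Q = 23.1 m³/s × 3.156e+07 s/yr = 7.29e+08 m³/yr.
Steady-state CSTR mass balance: W = Q·C + k·V·C, so C = W/(Q + kV).
Q + kV = 7.29e+08 + 4.9·4.47e+06 = 7.509e+08 m³/yr.
C = 3040/7.509e+08 = 4.049e-06 kg/m³ = 0.004049 mg/L = 4.049 µg/L.

4.05 µg/L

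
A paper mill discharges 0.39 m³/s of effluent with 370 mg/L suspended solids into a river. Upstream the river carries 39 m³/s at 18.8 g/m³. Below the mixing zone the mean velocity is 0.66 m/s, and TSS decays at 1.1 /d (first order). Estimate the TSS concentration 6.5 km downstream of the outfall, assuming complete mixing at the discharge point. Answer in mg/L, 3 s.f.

After complete mixing, C₀ = (0.39·370 + 39·18.8) / 39.39 = 22.28 mg/L.
Travel time t = 6500 m / 0.66 m/s = 9848 s = 0.114 d.
C = 22.28·exp(−1.1·0.114) = 22.28·0.8822 = 19.65 mg/L.

19.7 mg/L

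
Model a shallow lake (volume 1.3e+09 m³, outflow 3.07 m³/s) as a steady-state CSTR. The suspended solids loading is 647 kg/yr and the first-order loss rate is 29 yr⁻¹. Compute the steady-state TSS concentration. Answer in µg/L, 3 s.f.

Outflow Q = 3.07 m³/s × 3.156e+07 s/yr = 9.688e+07 m³/yr.
Steady-state CSTR mass balance: W = Q·C + k·V·C, so C = W/(Q + kV).
Q + kV = 9.688e+07 + 29·1.3e+09 = 3.78e+10 m³/yr.
C = 647/3.78e+10 = 1.712e-08 kg/m³ = 1.712e-05 mg/L = 0.01712 µg/L.

0.0171 µg/L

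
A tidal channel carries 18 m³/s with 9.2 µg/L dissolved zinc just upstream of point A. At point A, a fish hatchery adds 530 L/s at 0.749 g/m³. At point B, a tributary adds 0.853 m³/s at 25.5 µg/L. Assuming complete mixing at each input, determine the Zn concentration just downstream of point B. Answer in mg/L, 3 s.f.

0.0301 mg/L

9.2 µg/L = 0.0092 mg/L.
530 L/s = 0.53 m³/s.
After input A: C = (18·0.0092 + 0.53·0.749) / 18.53 = 0.03036 mg/L.
25.5 µg/L = 0.0255 mg/L.
After input B: C = (18.53·0.03036 + 0.853·0.0255) / 19.38 = 0.03015 mg/L.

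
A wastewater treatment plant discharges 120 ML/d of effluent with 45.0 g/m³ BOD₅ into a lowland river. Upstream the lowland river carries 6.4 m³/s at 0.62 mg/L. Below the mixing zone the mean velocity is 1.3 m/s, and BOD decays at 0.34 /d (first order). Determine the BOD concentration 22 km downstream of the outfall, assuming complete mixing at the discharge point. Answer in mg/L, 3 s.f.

7.98 mg/L

120 ML/d = 1.389 m³/s.
After complete mixing, C₀ = (1.389·45 + 6.4·0.62) / 7.789 = 8.534 mg/L.
Travel time t = 2.2e+04 m / 1.3 m/s = 1.692e+04 s = 0.1959 d.
C = 8.534·exp(−0.34·0.1959) = 8.534·0.9356 = 7.984 mg/L.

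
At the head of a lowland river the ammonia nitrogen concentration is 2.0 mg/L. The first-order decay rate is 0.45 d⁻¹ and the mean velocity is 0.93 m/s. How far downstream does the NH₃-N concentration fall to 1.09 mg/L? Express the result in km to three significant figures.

108 km

From C = C₀·e^(−kt), t = ln(C₀/C)/k = ln(2.0/1.09)/0.45 = 0.607/0.45 = 1.349 d.
Distance = v·t = 0.93 m/s × 1.165e+05 s = 1.084e+05 m = 108.4 km.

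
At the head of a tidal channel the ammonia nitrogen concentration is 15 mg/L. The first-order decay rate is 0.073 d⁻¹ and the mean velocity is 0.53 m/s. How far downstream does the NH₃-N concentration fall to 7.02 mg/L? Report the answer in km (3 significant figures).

476 km

From C = C₀·e^(−kt), t = ln(C₀/C)/k = ln(15/7.02)/0.073 = 0.7593/0.073 = 10.4 d.
Distance = v·t = 0.53 m/s × 8.987e+05 s = 4.763e+05 m = 476.3 km.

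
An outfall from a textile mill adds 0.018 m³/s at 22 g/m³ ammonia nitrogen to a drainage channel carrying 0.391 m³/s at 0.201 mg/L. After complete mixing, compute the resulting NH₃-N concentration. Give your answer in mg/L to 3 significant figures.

Flow-weighted mixing gives C = (0.018·22 + 0.391·0.201) / (0.018 + 0.391) = 0.4746/0.409 = 1.16 mg/L.

1.16 mg/L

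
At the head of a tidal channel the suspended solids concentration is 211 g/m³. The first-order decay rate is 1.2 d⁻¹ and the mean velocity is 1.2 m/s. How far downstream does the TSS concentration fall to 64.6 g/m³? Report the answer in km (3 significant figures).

102 km

From C = C₀·e^(−kt), t = ln(C₀/C)/k = ln(211/64.6)/1.2 = 1.184/1.2 = 0.9864 d.
Distance = v·t = 1.2 m/s × 8.522e+04 s = 1.023e+05 m = 102.3 km.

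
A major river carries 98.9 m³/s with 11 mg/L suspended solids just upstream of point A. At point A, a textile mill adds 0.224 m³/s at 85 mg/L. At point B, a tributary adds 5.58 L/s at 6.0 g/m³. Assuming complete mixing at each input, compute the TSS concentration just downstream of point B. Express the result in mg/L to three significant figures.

After input A: C = (98.9·11 + 0.224·85) / 99.12 = 11.17 mg/L.
5.58 L/s = 0.00558 m³/s.
After input B: C = (99.12·11.17 + 0.00558·6) / 99.13 = 11.17 mg/L.

11.2 mg/L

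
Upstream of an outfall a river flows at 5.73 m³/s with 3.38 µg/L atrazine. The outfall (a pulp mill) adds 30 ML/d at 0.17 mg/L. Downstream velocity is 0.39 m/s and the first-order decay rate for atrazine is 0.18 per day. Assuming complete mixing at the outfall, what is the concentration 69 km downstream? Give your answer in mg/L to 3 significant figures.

30 ML/d = 0.3472 m³/s.
3.38 µg/L = 0.00338 mg/L.
After complete mixing, C₀ = (0.3472·0.17 + 5.73·0.00338) / 6.077 = 0.0129 mg/L.
Travel time t = 6.9e+04 m / 0.39 m/s = 1.769e+05 s = 2.048 d.
C = 0.0129·exp(−0.18·2.048) = 0.0129·0.6917 = 0.008923 mg/L.

0.00892 mg/L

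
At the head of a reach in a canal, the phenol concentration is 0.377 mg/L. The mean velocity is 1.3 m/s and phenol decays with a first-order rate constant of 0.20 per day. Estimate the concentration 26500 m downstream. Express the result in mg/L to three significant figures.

Travel time t = 26500 m / 1.3 m/s = 2.65e+04/1.3 = 2.038e+04 s = 0.2359 d.
First-order decay: C = 0.377·exp(−0.20·0.2359) = 0.377·0.9539 = 0.3596 mg/L.

0.360 mg/L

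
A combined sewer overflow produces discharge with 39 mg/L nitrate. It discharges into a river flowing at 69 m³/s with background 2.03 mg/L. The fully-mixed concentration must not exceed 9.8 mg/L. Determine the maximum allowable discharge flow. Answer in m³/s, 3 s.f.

18.4 m³/s

Mass balance at complete mixing: C_std·(Q_w + Q_r) = Q_w·C_e + Q_r·C_b.
Rearranging, Q_w = Q_r·(C_std − C_b)/(C_e − C_std) = 69·(9.8 − 2.03) / (39 − 9.8) = 18.36 m³/s.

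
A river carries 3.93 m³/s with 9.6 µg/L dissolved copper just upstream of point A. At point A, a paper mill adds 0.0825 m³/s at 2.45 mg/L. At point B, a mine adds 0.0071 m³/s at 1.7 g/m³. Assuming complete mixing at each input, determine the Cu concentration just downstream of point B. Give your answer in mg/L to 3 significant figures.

9.6 µg/L = 0.0096 mg/L.
After input A: C = (3.93·0.0096 + 0.0825·2.45) / 4.013 = 0.05978 mg/L.
After input B: C = (4.013·0.05978 + 0.0071·1.7) / 4.02 = 0.06267 mg/L.

0.0627 mg/L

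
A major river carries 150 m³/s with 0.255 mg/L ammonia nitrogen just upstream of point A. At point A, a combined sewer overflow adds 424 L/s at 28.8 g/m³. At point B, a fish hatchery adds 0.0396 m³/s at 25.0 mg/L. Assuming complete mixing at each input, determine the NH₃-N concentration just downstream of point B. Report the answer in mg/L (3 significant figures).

424 L/s = 0.424 m³/s.
After input A: C = (150·0.255 + 0.424·28.8) / 150.4 = 0.3355 mg/L.
After input B: C = (150.4·0.3355 + 0.0396·25) / 150.5 = 0.342 mg/L.

0.342 mg/L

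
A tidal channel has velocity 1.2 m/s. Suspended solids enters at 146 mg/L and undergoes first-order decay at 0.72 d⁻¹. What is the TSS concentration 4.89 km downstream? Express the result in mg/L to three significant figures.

Travel time t = 4.89 km / 1.2 m/s = 4890/1.2 = 4075 s = 0.04716 d.
First-order decay: C = 146·exp(−0.72·0.04716) = 146·0.9666 = 141.1 mg/L.

141 mg/L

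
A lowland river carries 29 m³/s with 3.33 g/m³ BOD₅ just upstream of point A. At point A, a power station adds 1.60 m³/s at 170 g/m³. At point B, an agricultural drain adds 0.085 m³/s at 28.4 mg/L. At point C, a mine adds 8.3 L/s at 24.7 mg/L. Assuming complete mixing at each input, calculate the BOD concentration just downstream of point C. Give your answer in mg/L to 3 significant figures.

12.1 mg/L

After input A: C = (29·3.33 + 1.6·170) / 30.6 = 12.04 mg/L.
After input B: C = (30.6·12.04 + 0.085·28.4) / 30.69 = 12.09 mg/L.
8.3 L/s = 0.0083 m³/s.
After input C: C = (30.69·12.09 + 0.0083·24.7) / 30.69 = 12.09 mg/L.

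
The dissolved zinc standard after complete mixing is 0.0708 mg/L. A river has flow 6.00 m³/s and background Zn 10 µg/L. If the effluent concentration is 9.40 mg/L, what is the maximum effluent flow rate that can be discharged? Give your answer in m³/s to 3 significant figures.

0.0391 m³/s

10 µg/L = 0.01 mg/L.
Mass balance at complete mixing: C_std·(Q_w + Q_r) = Q_w·C_e + Q_r·C_b.
Rearranging, Q_w = Q_r·(C_std − C_b)/(C_e − C_std) = 6.00·(0.0708 − 0.01) / (9.4 − 0.0708) = 0.0391 m³/s.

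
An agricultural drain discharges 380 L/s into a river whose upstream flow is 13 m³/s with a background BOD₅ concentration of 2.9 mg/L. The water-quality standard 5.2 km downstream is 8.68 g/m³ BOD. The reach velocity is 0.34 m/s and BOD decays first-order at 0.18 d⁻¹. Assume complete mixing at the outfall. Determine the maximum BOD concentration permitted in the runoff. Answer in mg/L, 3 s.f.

380 L/s = 0.38 m³/s.
Travel time to the compliance point: t = 5200/0.34 = 1.529e+04 s = 0.177 d; decay factor exp(−0.18·0.177) = 0.9686.
So the concentration just after mixing may be at most 8.68/0.9686 = 8.961 mg/L.
Mass balance: 8.961·13.38 = 0.38·Cₑ + 13·2.9.
Cₑ = (119.9 − 37.7) / 0.38 = 216.3 mg/L.

216 mg/L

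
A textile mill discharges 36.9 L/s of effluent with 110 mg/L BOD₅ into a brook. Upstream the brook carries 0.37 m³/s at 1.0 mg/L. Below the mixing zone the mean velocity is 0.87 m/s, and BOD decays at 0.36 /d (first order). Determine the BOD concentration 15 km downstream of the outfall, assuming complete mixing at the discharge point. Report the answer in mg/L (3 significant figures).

36.9 L/s = 0.0369 m³/s.
After complete mixing, C₀ = (0.0369·110 + 0.37·1) / 0.4069 = 10.88 mg/L.
Travel time t = 1.5e+04 m / 0.87 m/s = 1.724e+04 s = 0.1996 d.
C = 10.88·exp(−0.36·0.1996) = 10.88·0.9307 = 10.13 mg/L.

10.1 mg/L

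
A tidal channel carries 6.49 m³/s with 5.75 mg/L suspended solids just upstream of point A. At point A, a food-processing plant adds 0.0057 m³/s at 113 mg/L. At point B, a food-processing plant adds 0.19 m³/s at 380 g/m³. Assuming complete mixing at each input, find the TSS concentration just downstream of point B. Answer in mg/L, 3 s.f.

After input A: C = (6.49·5.75 + 0.0057·113) / 6.496 = 5.844 mg/L.
After input B: C = (6.496·5.844 + 0.19·380) / 6.686 = 16.48 mg/L.

16.5 mg/L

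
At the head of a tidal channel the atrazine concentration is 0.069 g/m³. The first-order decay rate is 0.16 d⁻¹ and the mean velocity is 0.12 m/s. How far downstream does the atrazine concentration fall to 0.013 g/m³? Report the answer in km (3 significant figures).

From C = C₀·e^(−kt), t = ln(C₀/C)/k = ln(0.069/0.013)/0.16 = 1.669/0.16 = 10.43 d.
Distance = v·t = 0.12 m/s × 9.013e+05 s = 1.082e+05 m = 108.2 km.

108 km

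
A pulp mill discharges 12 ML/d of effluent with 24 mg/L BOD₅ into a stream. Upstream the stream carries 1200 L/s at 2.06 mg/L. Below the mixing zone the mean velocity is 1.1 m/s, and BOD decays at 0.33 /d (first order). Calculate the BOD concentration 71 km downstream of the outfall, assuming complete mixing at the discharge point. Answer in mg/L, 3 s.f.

3.39 mg/L

12 ML/d = 0.1389 m³/s.
1200 L/s = 1.2 m³/s.
After complete mixing, C₀ = (0.1389·24 + 1.2·2.06) / 1.339 = 4.336 mg/L.
Travel time t = 7.1e+04 m / 1.1 m/s = 6.455e+04 s = 0.7471 d.
C = 4.336·exp(−0.33·0.7471) = 4.336·0.7815 = 3.389 mg/L.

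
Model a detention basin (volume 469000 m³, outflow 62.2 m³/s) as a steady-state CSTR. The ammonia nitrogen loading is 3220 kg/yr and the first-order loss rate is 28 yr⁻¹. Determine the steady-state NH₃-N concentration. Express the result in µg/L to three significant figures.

Outflow Q = 62.2 m³/s × 3.156e+07 s/yr = 1.963e+09 m³/yr.
Steady-state CSTR mass balance: W = Q·C + k·V·C, so C = W/(Q + kV).
Q + kV = 1.963e+09 + 28·469000 = 1.976e+09 m³/yr.
C = 3220/1.976e+09 = 1.63e-06 kg/m³ = 0.00163 mg/L = 1.63 µg/L.

1.63 µg/L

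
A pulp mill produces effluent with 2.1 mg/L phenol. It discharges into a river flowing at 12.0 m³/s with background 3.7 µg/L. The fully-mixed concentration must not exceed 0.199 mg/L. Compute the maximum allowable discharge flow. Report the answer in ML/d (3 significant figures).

107 ML/d

3.7 µg/L = 0.0037 mg/L.
Mass balance at complete mixing: C_std·(Q_w + Q_r) = Q_w·C_e + Q_r·C_b.
Rearranging, Q_w = Q_r·(C_std − C_b)/(C_e − C_std) = 12.0·(0.199 − 0.0037) / (2.1 − 0.199) = 1.233 m³/s.
= 106.5 ML/d.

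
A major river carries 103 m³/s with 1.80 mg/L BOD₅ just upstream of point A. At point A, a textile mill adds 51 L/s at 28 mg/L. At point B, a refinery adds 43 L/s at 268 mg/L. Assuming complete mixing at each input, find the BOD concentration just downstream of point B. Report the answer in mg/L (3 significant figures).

1.92 mg/L

51 L/s = 0.051 m³/s.
After input A: C = (103·1.8 + 0.051·28) / 103.1 = 1.813 mg/L.
43 L/s = 0.043 m³/s.
After input B: C = (103.1·1.813 + 0.043·268) / 103.1 = 1.924 mg/L.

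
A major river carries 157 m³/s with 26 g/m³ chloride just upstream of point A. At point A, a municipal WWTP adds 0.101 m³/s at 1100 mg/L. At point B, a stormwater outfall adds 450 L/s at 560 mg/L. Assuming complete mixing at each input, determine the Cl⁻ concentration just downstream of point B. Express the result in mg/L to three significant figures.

28.2 mg/L

After input A: C = (157·26 + 0.101·1100) / 157.1 = 26.69 mg/L.
450 L/s = 0.45 m³/s.
After input B: C = (157.1·26.69 + 0.45·560) / 157.6 = 28.21 mg/L.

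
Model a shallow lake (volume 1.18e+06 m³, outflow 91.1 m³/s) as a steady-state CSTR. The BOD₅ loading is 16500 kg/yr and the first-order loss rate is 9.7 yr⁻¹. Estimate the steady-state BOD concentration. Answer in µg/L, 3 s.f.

Outflow Q = 91.1 m³/s × 3.156e+07 s/yr = 2.875e+09 m³/yr.
Steady-state CSTR mass balance: W = Q·C + k·V·C, so C = W/(Q + kV).
Q + kV = 2.875e+09 + 9.7·1.18e+06 = 2.886e+09 m³/yr.
C = 16500/2.886e+09 = 5.717e-06 kg/m³ = 0.005717 mg/L = 5.717 µg/L.

5.72 µg/L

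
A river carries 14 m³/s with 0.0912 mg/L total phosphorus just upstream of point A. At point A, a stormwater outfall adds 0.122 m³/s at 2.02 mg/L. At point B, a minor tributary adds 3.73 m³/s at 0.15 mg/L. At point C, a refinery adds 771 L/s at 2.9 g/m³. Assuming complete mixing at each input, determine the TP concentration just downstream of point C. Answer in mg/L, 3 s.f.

After input A: C = (14·0.0912 + 0.122·2.02) / 14.12 = 0.1079 mg/L.
After input B: C = (14.12·0.1079 + 3.73·0.15) / 17.85 = 0.1167 mg/L.
771 L/s = 0.771 m³/s.
After input C: C = (17.85·0.1167 + 0.771·2.9) / 18.62 = 0.2319 mg/L.

0.232 mg/L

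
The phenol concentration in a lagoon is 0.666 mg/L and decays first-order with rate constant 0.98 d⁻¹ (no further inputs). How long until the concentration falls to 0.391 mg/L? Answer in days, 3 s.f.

0.543 d

t = ln(C₀/C)/k = ln(0.666/0.391)/0.98 = 0.5326/0.98 = 0.5435 d.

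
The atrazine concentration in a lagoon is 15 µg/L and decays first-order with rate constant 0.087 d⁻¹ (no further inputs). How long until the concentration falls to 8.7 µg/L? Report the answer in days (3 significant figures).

6.26 d

t = ln(C₀/C)/k = ln(15/8.7)/0.087 = 0.5447/0.087 = 6.261 d.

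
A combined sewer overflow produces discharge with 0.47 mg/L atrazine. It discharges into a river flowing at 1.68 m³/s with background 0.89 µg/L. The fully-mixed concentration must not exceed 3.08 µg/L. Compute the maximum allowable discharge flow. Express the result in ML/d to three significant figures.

0.681 ML/d

0.89 µg/L = 0.00089 mg/L.
3.08 µg/L = 0.00308 mg/L.
Mass balance at complete mixing: C_std·(Q_w + Q_r) = Q_w·C_e + Q_r·C_b.
Rearranging, Q_w = Q_r·(C_std − C_b)/(C_e − C_std) = 1.68·(0.00308 − 0.00089) / (0.47 − 0.00308) = 0.00788 m³/s.
= 0.6808 ML/d.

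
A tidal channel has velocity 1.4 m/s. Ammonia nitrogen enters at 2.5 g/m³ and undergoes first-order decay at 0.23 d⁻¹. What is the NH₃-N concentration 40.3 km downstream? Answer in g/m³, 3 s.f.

2.32 g/m³

Travel time t = 40.3 km / 1.4 m/s = 4.03e+04/1.4 = 2.879e+04 s = 0.3332 d.
First-order decay: C = 2.5·exp(−0.23·0.3332) = 2.5·0.9262 = 2.316 g/m³.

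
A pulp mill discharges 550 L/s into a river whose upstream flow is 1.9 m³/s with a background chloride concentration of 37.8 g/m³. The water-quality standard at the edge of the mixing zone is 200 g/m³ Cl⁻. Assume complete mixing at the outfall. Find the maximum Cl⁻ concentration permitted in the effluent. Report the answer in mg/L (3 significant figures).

550 L/s = 0.55 m³/s.
Mass balance: 200·2.45 = 0.55·Cₑ + 1.9·37.8.
Cₑ = (490 − 71.82) / 0.55 = 760.3 mg/L.

760 mg/L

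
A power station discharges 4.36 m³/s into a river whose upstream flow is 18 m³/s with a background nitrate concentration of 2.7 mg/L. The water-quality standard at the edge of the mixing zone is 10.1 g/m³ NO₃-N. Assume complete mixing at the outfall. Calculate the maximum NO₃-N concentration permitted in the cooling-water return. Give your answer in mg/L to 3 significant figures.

40.7 mg/L

Mass balance: 10.1·22.36 = 4.36·Cₑ + 18·2.7.
Cₑ = (225.8 − 48.6) / 4.36 = 40.65 mg/L.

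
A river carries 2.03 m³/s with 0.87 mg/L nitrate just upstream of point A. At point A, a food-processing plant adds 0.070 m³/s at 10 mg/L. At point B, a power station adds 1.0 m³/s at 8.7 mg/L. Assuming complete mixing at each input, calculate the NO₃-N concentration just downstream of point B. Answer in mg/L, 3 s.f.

After input A: C = (2.03·0.87 + 0.07·10) / 2.1 = 1.174 mg/L.
After input B: C = (2.1·1.174 + 1·8.7) / 3.1 = 3.602 mg/L.

3.60 mg/L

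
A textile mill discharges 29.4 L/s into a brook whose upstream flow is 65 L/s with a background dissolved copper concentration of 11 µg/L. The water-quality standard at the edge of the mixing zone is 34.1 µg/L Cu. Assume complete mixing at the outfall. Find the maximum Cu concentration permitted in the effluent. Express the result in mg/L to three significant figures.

0.0852 mg/L

29.4 L/s = 0.0294 m³/s.
65 L/s = 0.065 m³/s.
11 µg/L = 0.011 mg/L.
34.1 µg/L = 0.0341 mg/L.
Mass balance: 0.0341·0.0944 = 0.0294·Cₑ + 0.065·0.011.
Cₑ = (0.003219 − 0.000715) / 0.0294 = 0.08517 mg/L.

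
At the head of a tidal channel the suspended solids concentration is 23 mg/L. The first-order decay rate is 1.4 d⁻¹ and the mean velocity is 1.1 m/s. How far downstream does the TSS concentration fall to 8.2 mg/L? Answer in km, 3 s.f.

From C = C₀·e^(−kt), t = ln(C₀/C)/k = ln(23/8.2)/1.4 = 1.031/1.4 = 0.7367 d.
Distance = v·t = 1.1 m/s × 6.365e+04 s = 7.001e+04 m = 70.01 km.

70.0 km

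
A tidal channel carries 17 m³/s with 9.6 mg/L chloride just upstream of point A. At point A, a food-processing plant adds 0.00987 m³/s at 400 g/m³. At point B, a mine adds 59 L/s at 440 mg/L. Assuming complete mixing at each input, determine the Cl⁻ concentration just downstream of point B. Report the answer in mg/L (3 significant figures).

After input A: C = (17·9.6 + 0.00987·400) / 17.01 = 9.827 mg/L.
59 L/s = 0.059 m³/s.
After input B: C = (17.01·9.827 + 0.059·440) / 17.07 = 11.31 mg/L.

11.3 mg/L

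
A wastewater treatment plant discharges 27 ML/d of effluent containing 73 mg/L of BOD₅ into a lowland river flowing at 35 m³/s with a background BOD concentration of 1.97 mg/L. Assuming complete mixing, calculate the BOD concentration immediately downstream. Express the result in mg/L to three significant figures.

2.60 mg/L

27 ML/d = 0.3125 m³/s.
By mass balance at complete mixing, C = (0.3125·73 + 35·1.97) / (0.3125 + 35) = 91.76/35.31 = 2.599 mg/L.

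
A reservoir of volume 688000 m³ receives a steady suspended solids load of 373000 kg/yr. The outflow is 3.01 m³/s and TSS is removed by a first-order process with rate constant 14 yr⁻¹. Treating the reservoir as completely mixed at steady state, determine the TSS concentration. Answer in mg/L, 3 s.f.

Outflow Q = 3.01 m³/s × 3.156e+07 s/yr = 9.499e+07 m³/yr.
Steady-state CSTR mass balance: W = Q·C + k·V·C, so C = W/(Q + kV).
Q + kV = 9.499e+07 + 14·688000 = 1.046e+08 m³/yr.
C = 373000/1.046e+08 = 0.003565 kg/m³ = 3.565 mg/L.

3.57 mg/L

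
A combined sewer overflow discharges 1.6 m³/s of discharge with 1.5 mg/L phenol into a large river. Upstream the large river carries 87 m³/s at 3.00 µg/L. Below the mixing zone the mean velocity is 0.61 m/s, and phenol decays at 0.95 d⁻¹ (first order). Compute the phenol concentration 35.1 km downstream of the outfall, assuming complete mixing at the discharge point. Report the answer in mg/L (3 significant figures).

0.0160 mg/L

3.00 µg/L = 0.003 mg/L.
After complete mixing, C₀ = (1.6·1.5 + 87·0.003) / 88.6 = 0.03003 mg/L.
Travel time t = 3.51e+04 m / 0.61 m/s = 5.754e+04 s = 0.666 d.
C = 0.03003·exp(−0.95·0.666) = 0.03003·0.5312 = 0.01595 mg/L.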